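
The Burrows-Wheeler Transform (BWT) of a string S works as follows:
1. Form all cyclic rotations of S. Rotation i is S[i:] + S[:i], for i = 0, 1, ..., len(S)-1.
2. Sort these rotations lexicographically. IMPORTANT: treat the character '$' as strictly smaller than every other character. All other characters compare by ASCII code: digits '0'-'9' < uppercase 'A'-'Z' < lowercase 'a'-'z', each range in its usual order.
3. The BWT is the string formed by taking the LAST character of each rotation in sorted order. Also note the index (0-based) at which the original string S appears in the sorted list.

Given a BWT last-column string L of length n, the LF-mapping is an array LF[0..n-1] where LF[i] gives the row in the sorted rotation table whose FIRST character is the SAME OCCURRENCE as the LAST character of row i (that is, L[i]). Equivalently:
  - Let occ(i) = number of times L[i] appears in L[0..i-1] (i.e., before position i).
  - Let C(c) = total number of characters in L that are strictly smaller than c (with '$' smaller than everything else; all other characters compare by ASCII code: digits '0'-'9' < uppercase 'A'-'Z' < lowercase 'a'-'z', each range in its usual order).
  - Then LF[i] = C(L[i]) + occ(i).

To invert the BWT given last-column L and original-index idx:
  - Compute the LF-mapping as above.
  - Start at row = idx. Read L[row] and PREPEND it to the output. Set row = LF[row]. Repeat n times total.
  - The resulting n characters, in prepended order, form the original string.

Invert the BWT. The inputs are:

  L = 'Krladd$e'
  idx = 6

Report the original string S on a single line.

Answer: ladderK$

Derivation:
LF mapping: 1 7 6 2 3 4 0 5
Walk LF starting at row 6, prepending L[row]:
  step 1: row=6, L[6]='$', prepend. Next row=LF[6]=0
  step 2: row=0, L[0]='K', prepend. Next row=LF[0]=1
  step 3: row=1, L[1]='r', prepend. Next row=LF[1]=7
  step 4: row=7, L[7]='e', prepend. Next row=LF[7]=5
  step 5: row=5, L[5]='d', prepend. Next row=LF[5]=4
  step 6: row=4, L[4]='d', prepend. Next row=LF[4]=3
  step 7: row=3, L[3]='a', prepend. Next row=LF[3]=2
  step 8: row=2, L[2]='l', prepend. Next row=LF[2]=6
Reversed output: ladderK$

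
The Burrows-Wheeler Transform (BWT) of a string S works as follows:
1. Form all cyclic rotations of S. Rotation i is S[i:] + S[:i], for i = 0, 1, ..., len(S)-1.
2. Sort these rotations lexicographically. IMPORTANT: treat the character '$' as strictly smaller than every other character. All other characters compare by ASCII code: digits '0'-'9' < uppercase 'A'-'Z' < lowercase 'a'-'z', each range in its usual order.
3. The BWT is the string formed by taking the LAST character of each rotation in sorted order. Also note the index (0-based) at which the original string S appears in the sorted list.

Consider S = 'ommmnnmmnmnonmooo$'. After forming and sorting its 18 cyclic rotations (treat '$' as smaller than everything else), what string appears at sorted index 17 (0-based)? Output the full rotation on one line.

Answer: ooo$ommmnnmmnmnonm

Derivation:
All 18 rotations (rotation i = S[i:]+S[:i]):
  rot[0] = ommmnnmmnmnonmooo$
  rot[1] = mmmnnmmnmnonmooo$o
  rot[2] = mmnnmmnmnonmooo$om
  rot[3] = mnnmmnmnonmooo$omm
  rot[4] = nnmmnmnonmooo$ommm
  rot[5] = nmmnmnonmooo$ommmn
  rot[6] = mmnmnonmooo$ommmnn
  rot[7] = mnmnonmooo$ommmnnm
  rot[8] = nmnonmooo$ommmnnmm
  rot[9] = mnonmooo$ommmnnmmn
  rot[10] = nonmooo$ommmnnmmnm
  rot[11] = onmooo$ommmnnmmnmn
  rot[12] = nmooo$ommmnnmmnmno
  rot[13] = mooo$ommmnnmmnmnon
  rot[14] = ooo$ommmnnmmnmnonm
  rot[15] = oo$ommmnnmmnmnonmo
  rot[16] = o$ommmnnmmnmnonmoo
  rot[17] = $ommmnnmmnmnonmooo
Sorted (with $ < everything):
  sorted[0] = $ommmnnmmnmnonmooo
  sorted[1] = mmmnnmmnmnonmooo$o
  sorted[2] = mmnmnonmooo$ommmnn
  sorted[3] = mmnnmmnmnonmooo$om
  sorted[4] = mnmnonmooo$ommmnnm
  sorted[5] = mnnmmnmnonmooo$omm
  sorted[6] = mnonmooo$ommmnnmmn
  sorted[7] = mooo$ommmnnmmnmnon
  sorted[8] = nmmnmnonmooo$ommmn
  sorted[9] = nmnonmooo$ommmnnmm
  sorted[10] = nmooo$ommmnnmmnmno
  sorted[11] = nnmmnmnonmooo$ommm
  sorted[12] = nonmooo$ommmnnmmnm
  sorted[13] = o$ommmnnmmnmnonmoo
  sorted[14] = ommmnnmmnmnonmooo$
  sorted[15] = onmooo$ommmnnmmnmn
  sorted[16] = oo$ommmnnmmnmnonmo
  sorted[17] = ooo$ommmnnmmnmnonm
sorted[17] = ooo$ommmnnmmnmnonm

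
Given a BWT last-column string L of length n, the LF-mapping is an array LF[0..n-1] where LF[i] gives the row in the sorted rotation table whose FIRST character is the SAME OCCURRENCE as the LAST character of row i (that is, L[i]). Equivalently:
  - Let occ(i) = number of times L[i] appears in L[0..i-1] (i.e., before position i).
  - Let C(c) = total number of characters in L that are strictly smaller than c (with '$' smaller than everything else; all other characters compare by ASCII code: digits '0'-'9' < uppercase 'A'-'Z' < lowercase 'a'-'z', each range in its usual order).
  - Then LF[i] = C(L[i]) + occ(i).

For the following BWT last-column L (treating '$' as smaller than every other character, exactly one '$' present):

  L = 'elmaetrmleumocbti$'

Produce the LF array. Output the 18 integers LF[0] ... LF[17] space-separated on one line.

Char counts: '$':1, 'a':1, 'b':1, 'c':1, 'e':3, 'i':1, 'l':2, 'm':3, 'o':1, 'r':1, 't':2, 'u':1
C (first-col start): C('$')=0, C('a')=1, C('b')=2, C('c')=3, C('e')=4, C('i')=7, C('l')=8, C('m')=10, C('o')=13, C('r')=14, C('t')=15, C('u')=17
L[0]='e': occ=0, LF[0]=C('e')+0=4+0=4
L[1]='l': occ=0, LF[1]=C('l')+0=8+0=8
L[2]='m': occ=0, LF[2]=C('m')+0=10+0=10
L[3]='a': occ=0, LF[3]=C('a')+0=1+0=1
L[4]='e': occ=1, LF[4]=C('e')+1=4+1=5
L[5]='t': occ=0, LF[5]=C('t')+0=15+0=15
L[6]='r': occ=0, LF[6]=C('r')+0=14+0=14
L[7]='m': occ=1, LF[7]=C('m')+1=10+1=11
L[8]='l': occ=1, LF[8]=C('l')+1=8+1=9
L[9]='e': occ=2, LF[9]=C('e')+2=4+2=6
L[10]='u': occ=0, LF[10]=C('u')+0=17+0=17
L[11]='m': occ=2, LF[11]=C('m')+2=10+2=12
L[12]='o': occ=0, LF[12]=C('o')+0=13+0=13
L[13]='c': occ=0, LF[13]=C('c')+0=3+0=3
L[14]='b': occ=0, LF[14]=C('b')+0=2+0=2
L[15]='t': occ=1, LF[15]=C('t')+1=15+1=16
L[16]='i': occ=0, LF[16]=C('i')+0=7+0=7
L[17]='$': occ=0, LF[17]=C('$')+0=0+0=0

Answer: 4 8 10 1 5 15 14 11 9 6 17 12 13 3 2 16 7 0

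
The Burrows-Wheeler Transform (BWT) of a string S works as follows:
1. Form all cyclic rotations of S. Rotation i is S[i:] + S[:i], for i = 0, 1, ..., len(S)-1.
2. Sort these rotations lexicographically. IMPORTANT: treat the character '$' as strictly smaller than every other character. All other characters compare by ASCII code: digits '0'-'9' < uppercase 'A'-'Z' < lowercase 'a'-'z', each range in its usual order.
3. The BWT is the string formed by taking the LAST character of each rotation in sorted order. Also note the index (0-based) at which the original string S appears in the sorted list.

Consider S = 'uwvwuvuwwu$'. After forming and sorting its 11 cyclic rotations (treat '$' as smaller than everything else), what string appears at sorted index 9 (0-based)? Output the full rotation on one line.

Answer: wvwuvuwwu$u

Derivation:
All 11 rotations (rotation i = S[i:]+S[:i]):
  rot[0] = uwvwuvuwwu$
  rot[1] = wvwuvuwwu$u
  rot[2] = vwuvuwwu$uw
  rot[3] = wuvuwwu$uwv
  rot[4] = uvuwwu$uwvw
  rot[5] = vuwwu$uwvwu
  rot[6] = uwwu$uwvwuv
  rot[7] = wwu$uwvwuvu
  rot[8] = wu$uwvwuvuw
  rot[9] = u$uwvwuvuww
  rot[10] = $uwvwuvuwwu
Sorted (with $ < everything):
  sorted[0] = $uwvwuvuwwu
  sorted[1] = u$uwvwuvuww
  sorted[2] = uvuwwu$uwvw
  sorted[3] = uwvwuvuwwu$
  sorted[4] = uwwu$uwvwuv
  sorted[5] = vuwwu$uwvwu
  sorted[6] = vwuvuwwu$uw
  sorted[7] = wu$uwvwuvuw
  sorted[8] = wuvuwwu$uwv
  sorted[9] = wvwuvuwwu$u
  sorted[10] = wwu$uwvwuvu
sorted[9] = wvwuvuwwu$u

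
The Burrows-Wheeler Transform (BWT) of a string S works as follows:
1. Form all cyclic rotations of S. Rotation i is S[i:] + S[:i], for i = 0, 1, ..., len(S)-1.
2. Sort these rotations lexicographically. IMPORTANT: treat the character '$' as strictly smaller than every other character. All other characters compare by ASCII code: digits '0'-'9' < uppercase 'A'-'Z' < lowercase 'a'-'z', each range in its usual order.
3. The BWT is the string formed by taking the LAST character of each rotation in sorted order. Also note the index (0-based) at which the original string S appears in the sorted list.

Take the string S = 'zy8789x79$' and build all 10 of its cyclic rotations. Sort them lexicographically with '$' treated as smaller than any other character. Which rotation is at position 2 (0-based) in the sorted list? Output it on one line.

Answer: 79$zy8789x

Derivation:
All 10 rotations (rotation i = S[i:]+S[:i]):
  rot[0] = zy8789x79$
  rot[1] = y8789x79$z
  rot[2] = 8789x79$zy
  rot[3] = 789x79$zy8
  rot[4] = 89x79$zy87
  rot[5] = 9x79$zy878
  rot[6] = x79$zy8789
  rot[7] = 79$zy8789x
  rot[8] = 9$zy8789x7
  rot[9] = $zy8789x79
Sorted (with $ < everything):
  sorted[0] = $zy8789x79
  sorted[1] = 789x79$zy8
  sorted[2] = 79$zy8789x
  sorted[3] = 8789x79$zy
  sorted[4] = 89x79$zy87
  sorted[5] = 9$zy8789x7
  sorted[6] = 9x79$zy878
  sorted[7] = x79$zy8789
  sorted[8] = y8789x79$z
  sorted[9] = zy8789x79$
sorted[2] = 79$zy8789x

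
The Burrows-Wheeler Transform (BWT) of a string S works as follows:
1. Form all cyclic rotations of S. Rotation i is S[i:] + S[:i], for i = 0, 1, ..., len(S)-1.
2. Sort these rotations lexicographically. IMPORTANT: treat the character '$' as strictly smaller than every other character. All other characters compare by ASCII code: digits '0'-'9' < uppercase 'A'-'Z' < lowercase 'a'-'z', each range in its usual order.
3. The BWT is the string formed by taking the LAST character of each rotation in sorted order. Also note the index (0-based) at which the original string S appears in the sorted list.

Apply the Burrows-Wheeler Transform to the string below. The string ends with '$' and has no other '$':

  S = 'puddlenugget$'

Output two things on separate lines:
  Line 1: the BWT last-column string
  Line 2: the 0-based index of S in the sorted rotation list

All 13 rotations (rotation i = S[i:]+S[:i]):
  rot[0] = puddlenugget$
  rot[1] = uddlenugget$p
  rot[2] = ddlenugget$pu
  rot[3] = dlenugget$pud
  rot[4] = lenugget$pudd
  rot[5] = enugget$puddl
  rot[6] = nugget$puddle
  rot[7] = ugget$puddlen
  rot[8] = gget$puddlenu
  rot[9] = get$puddlenug
  rot[10] = et$puddlenugg
  rot[11] = t$puddlenugge
  rot[12] = $puddlenugget
Sorted (with $ < everything):
  sorted[0] = $puddlenugget  (last char: 't')
  sorted[1] = ddlenugget$pu  (last char: 'u')
  sorted[2] = dlenugget$pud  (last char: 'd')
  sorted[3] = enugget$puddl  (last char: 'l')
  sorted[4] = et$puddlenugg  (last char: 'g')
  sorted[5] = get$puddlenug  (last char: 'g')
  sorted[6] = gget$puddlenu  (last char: 'u')
  sorted[7] = lenugget$pudd  (last char: 'd')
  sorted[8] = nugget$puddle  (last char: 'e')
  sorted[9] = puddlenugget$  (last char: '$')
  sorted[10] = t$puddlenugge  (last char: 'e')
  sorted[11] = uddlenugget$p  (last char: 'p')
  sorted[12] = ugget$puddlen  (last char: 'n')
Last column: tudlggude$epn
Original string S is at sorted index 9

Answer: tudlggude$epn
9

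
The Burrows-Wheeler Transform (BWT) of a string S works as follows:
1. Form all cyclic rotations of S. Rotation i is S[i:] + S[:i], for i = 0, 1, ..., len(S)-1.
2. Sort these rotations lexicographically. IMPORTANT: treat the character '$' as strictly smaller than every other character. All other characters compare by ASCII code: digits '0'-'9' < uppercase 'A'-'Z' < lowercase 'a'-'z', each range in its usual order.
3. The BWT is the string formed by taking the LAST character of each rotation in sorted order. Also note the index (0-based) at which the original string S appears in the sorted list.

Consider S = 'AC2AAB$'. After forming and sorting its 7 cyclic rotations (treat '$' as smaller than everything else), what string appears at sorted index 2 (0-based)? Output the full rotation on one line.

Answer: AAB$AC2

Derivation:
All 7 rotations (rotation i = S[i:]+S[:i]):
  rot[0] = AC2AAB$
  rot[1] = C2AAB$A
  rot[2] = 2AAB$AC
  rot[3] = AAB$AC2
  rot[4] = AB$AC2A
  rot[5] = B$AC2AA
  rot[6] = $AC2AAB
Sorted (with $ < everything):
  sorted[0] = $AC2AAB
  sorted[1] = 2AAB$AC
  sorted[2] = AAB$AC2
  sorted[3] = AB$AC2A
  sorted[4] = AC2AAB$
  sorted[5] = B$AC2AA
  sorted[6] = C2AAB$A
sorted[2] = AAB$AC2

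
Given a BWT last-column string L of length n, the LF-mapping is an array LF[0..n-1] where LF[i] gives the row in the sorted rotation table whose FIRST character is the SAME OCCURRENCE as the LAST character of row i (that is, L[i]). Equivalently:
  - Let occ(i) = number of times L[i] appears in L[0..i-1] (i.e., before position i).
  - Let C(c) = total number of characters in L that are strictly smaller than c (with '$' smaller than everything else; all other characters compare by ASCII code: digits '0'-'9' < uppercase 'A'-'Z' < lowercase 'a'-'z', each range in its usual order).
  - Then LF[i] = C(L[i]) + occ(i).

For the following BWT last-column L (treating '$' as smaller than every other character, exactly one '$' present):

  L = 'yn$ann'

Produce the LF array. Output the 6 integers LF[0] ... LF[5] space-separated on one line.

Answer: 5 2 0 1 3 4

Derivation:
Char counts: '$':1, 'a':1, 'n':3, 'y':1
C (first-col start): C('$')=0, C('a')=1, C('n')=2, C('y')=5
L[0]='y': occ=0, LF[0]=C('y')+0=5+0=5
L[1]='n': occ=0, LF[1]=C('n')+0=2+0=2
L[2]='$': occ=0, LF[2]=C('$')+0=0+0=0
L[3]='a': occ=0, LF[3]=C('a')+0=1+0=1
L[4]='n': occ=1, LF[4]=C('n')+1=2+1=3
L[5]='n': occ=2, LF[5]=C('n')+2=2+2=4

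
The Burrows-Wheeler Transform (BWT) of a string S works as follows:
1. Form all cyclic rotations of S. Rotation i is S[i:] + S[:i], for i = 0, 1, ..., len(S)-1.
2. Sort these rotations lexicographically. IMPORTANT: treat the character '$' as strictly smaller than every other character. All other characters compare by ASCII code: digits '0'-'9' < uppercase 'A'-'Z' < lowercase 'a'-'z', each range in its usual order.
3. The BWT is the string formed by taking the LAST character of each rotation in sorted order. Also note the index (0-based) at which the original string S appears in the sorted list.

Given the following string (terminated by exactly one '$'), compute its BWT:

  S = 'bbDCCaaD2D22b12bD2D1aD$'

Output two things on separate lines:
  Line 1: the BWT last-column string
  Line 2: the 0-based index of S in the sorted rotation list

All 23 rotations (rotation i = S[i:]+S[:i]):
  rot[0] = bbDCCaaD2D22b12bD2D1aD$
  rot[1] = bDCCaaD2D22b12bD2D1aD$b
  rot[2] = DCCaaD2D22b12bD2D1aD$bb
  rot[3] = CCaaD2D22b12bD2D1aD$bbD
  rot[4] = CaaD2D22b12bD2D1aD$bbDC
  rot[5] = aaD2D22b12bD2D1aD$bbDCC
  rot[6] = aD2D22b12bD2D1aD$bbDCCa
  rot[7] = D2D22b12bD2D1aD$bbDCCaa
  rot[8] = 2D22b12bD2D1aD$bbDCCaaD
  rot[9] = D22b12bD2D1aD$bbDCCaaD2
  rot[10] = 22b12bD2D1aD$bbDCCaaD2D
  rot[11] = 2b12bD2D1aD$bbDCCaaD2D2
  rot[12] = b12bD2D1aD$bbDCCaaD2D22
  rot[13] = 12bD2D1aD$bbDCCaaD2D22b
  rot[14] = 2bD2D1aD$bbDCCaaD2D22b1
  rot[15] = bD2D1aD$bbDCCaaD2D22b12
  rot[16] = D2D1aD$bbDCCaaD2D22b12b
  rot[17] = 2D1aD$bbDCCaaD2D22b12bD
  rot[18] = D1aD$bbDCCaaD2D22b12bD2
  rot[19] = 1aD$bbDCCaaD2D22b12bD2D
  rot[20] = aD$bbDCCaaD2D22b12bD2D1
  rot[21] = D$bbDCCaaD2D22b12bD2D1a
  rot[22] = $bbDCCaaD2D22b12bD2D1aD
Sorted (with $ < everything):
  sorted[0] = $bbDCCaaD2D22b12bD2D1aD  (last char: 'D')
  sorted[1] = 12bD2D1aD$bbDCCaaD2D22b  (last char: 'b')
  sorted[2] = 1aD$bbDCCaaD2D22b12bD2D  (last char: 'D')
  sorted[3] = 22b12bD2D1aD$bbDCCaaD2D  (last char: 'D')
  sorted[4] = 2D1aD$bbDCCaaD2D22b12bD  (last char: 'D')
  sorted[5] = 2D22b12bD2D1aD$bbDCCaaD  (last char: 'D')
  sorted[6] = 2b12bD2D1aD$bbDCCaaD2D2  (last char: '2')
  sorted[7] = 2bD2D1aD$bbDCCaaD2D22b1  (last char: '1')
  sorted[8] = CCaaD2D22b12bD2D1aD$bbD  (last char: 'D')
  sorted[9] = CaaD2D22b12bD2D1aD$bbDC  (last char: 'C')
  sorted[10] = D$bbDCCaaD2D22b12bD2D1a  (last char: 'a')
  sorted[11] = D1aD$bbDCCaaD2D22b12bD2  (last char: '2')
  sorted[12] = D22b12bD2D1aD$bbDCCaaD2  (last char: '2')
  sorted[13] = D2D1aD$bbDCCaaD2D22b12b  (last char: 'b')
  sorted[14] = D2D22b12bD2D1aD$bbDCCaa  (last char: 'a')
  sorted[15] = DCCaaD2D22b12bD2D1aD$bb  (last char: 'b')
  sorted[16] = aD$bbDCCaaD2D22b12bD2D1  (last char: '1')
  sorted[17] = aD2D22b12bD2D1aD$bbDCCa  (last char: 'a')
  sorted[18] = aaD2D22b12bD2D1aD$bbDCC  (last char: 'C')
  sorted[19] = b12bD2D1aD$bbDCCaaD2D22  (last char: '2')
  sorted[20] = bD2D1aD$bbDCCaaD2D22b12  (last char: '2')
  sorted[21] = bDCCaaD2D22b12bD2D1aD$b  (last char: 'b')
  sorted[22] = bbDCCaaD2D22b12bD2D1aD$  (last char: '$')
Last column: DbDDDD21DCa22bab1aC22b$
Original string S is at sorted index 22

Answer: DbDDDD21DCa22bab1aC22b$
22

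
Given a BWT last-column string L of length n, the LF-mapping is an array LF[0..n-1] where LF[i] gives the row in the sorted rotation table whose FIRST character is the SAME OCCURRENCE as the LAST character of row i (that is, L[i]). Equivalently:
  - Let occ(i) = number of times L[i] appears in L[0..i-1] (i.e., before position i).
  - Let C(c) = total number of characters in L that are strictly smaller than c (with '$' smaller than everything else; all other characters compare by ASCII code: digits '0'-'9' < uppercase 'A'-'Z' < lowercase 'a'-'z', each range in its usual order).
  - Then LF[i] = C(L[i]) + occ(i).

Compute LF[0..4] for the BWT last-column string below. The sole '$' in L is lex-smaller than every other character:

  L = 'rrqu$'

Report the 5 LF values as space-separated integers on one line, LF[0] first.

Char counts: '$':1, 'q':1, 'r':2, 'u':1
C (first-col start): C('$')=0, C('q')=1, C('r')=2, C('u')=4
L[0]='r': occ=0, LF[0]=C('r')+0=2+0=2
L[1]='r': occ=1, LF[1]=C('r')+1=2+1=3
L[2]='q': occ=0, LF[2]=C('q')+0=1+0=1
L[3]='u': occ=0, LF[3]=C('u')+0=4+0=4
L[4]='$': occ=0, LF[4]=C('$')+0=0+0=0

Answer: 2 3 1 4 0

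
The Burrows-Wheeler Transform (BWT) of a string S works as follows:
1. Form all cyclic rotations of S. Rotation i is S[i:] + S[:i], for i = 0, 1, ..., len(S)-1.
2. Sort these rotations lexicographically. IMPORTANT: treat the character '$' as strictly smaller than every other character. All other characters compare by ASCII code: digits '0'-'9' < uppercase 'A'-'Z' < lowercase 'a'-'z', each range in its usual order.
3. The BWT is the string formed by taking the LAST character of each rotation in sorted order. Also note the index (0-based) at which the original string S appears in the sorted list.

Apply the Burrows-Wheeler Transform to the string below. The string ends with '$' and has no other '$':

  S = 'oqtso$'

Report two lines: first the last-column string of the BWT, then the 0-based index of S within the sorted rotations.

Answer: os$otq
2

Derivation:
All 6 rotations (rotation i = S[i:]+S[:i]):
  rot[0] = oqtso$
  rot[1] = qtso$o
  rot[2] = tso$oq
  rot[3] = so$oqt
  rot[4] = o$oqts
  rot[5] = $oqtso
Sorted (with $ < everything):
  sorted[0] = $oqtso  (last char: 'o')
  sorted[1] = o$oqts  (last char: 's')
  sorted[2] = oqtso$  (last char: '$')
  sorted[3] = qtso$o  (last char: 'o')
  sorted[4] = so$oqt  (last char: 't')
  sorted[5] = tso$oq  (last char: 'q')
Last column: os$otq
Original string S is at sorted index 2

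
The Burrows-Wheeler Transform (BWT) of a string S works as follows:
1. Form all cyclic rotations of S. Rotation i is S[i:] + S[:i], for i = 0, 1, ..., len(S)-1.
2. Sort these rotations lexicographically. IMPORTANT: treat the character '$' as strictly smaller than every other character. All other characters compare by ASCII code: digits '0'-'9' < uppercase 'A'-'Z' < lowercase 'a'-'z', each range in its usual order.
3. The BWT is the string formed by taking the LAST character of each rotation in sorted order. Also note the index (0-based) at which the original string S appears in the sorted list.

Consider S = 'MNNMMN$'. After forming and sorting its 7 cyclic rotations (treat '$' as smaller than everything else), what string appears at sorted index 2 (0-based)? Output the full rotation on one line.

Answer: MN$MNNM

Derivation:
All 7 rotations (rotation i = S[i:]+S[:i]):
  rot[0] = MNNMMN$
  rot[1] = NNMMN$M
  rot[2] = NMMN$MN
  rot[3] = MMN$MNN
  rot[4] = MN$MNNM
  rot[5] = N$MNNMM
  rot[6] = $MNNMMN
Sorted (with $ < everything):
  sorted[0] = $MNNMMN
  sorted[1] = MMN$MNN
  sorted[2] = MN$MNNM
  sorted[3] = MNNMMN$
  sorted[4] = N$MNNMM
  sorted[5] = NMMN$MN
  sorted[6] = NNMMN$M
sorted[2] = MN$MNNM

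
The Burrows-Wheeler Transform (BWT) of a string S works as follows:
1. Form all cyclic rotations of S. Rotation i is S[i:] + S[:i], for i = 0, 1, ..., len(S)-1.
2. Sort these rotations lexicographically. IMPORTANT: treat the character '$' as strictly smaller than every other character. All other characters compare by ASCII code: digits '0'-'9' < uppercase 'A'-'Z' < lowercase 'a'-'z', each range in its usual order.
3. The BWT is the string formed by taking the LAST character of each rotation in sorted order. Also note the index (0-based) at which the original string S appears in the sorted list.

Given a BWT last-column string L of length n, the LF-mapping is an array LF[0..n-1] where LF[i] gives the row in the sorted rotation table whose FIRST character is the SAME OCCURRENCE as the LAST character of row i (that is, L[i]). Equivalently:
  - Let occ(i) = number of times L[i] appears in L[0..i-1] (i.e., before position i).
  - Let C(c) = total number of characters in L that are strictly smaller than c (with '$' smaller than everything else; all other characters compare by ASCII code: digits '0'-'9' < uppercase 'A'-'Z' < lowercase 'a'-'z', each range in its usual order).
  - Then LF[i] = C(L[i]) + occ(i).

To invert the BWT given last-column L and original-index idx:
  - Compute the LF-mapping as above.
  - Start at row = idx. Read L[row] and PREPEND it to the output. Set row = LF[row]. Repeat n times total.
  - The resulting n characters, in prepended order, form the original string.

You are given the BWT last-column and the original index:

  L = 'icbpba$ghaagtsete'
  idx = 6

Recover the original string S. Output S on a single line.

LF mapping: 12 6 4 13 5 1 0 9 11 2 3 10 15 14 7 16 8
Walk LF starting at row 6, prepending L[row]:
  step 1: row=6, L[6]='$', prepend. Next row=LF[6]=0
  step 2: row=0, L[0]='i', prepend. Next row=LF[0]=12
  step 3: row=12, L[12]='t', prepend. Next row=LF[12]=15
  step 4: row=15, L[15]='t', prepend. Next row=LF[15]=16
  step 5: row=16, L[16]='e', prepend. Next row=LF[16]=8
  step 6: row=8, L[8]='h', prepend. Next row=LF[8]=11
  step 7: row=11, L[11]='g', prepend. Next row=LF[11]=10
  step 8: row=10, L[10]='a', prepend. Next row=LF[10]=3
  step 9: row=3, L[3]='p', prepend. Next row=LF[3]=13
  step 10: row=13, L[13]='s', prepend. Next row=LF[13]=14
  step 11: row=14, L[14]='e', prepend. Next row=LF[14]=7
  step 12: row=7, L[7]='g', prepend. Next row=LF[7]=9
  step 13: row=9, L[9]='a', prepend. Next row=LF[9]=2
  step 14: row=2, L[2]='b', prepend. Next row=LF[2]=4
  step 15: row=4, L[4]='b', prepend. Next row=LF[4]=5
  step 16: row=5, L[5]='a', prepend. Next row=LF[5]=1
  step 17: row=1, L[1]='c', prepend. Next row=LF[1]=6
Reversed output: cabbagespaghetti$

Answer: cabbagespaghetti$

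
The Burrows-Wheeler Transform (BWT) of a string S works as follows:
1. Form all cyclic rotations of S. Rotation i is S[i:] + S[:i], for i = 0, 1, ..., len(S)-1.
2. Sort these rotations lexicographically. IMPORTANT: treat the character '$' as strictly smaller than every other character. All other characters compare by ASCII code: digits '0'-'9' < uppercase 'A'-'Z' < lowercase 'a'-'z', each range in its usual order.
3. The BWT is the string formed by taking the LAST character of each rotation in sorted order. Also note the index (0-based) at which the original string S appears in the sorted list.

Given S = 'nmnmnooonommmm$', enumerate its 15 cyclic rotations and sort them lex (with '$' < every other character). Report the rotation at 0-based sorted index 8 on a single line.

All 15 rotations (rotation i = S[i:]+S[:i]):
  rot[0] = nmnmnooonommmm$
  rot[1] = mnmnooonommmm$n
  rot[2] = nmnooonommmm$nm
  rot[3] = mnooonommmm$nmn
  rot[4] = nooonommmm$nmnm
  rot[5] = ooonommmm$nmnmn
  rot[6] = oonommmm$nmnmno
  rot[7] = onommmm$nmnmnoo
  rot[8] = nommmm$nmnmnooo
  rot[9] = ommmm$nmnmnooon
  rot[10] = mmmm$nmnmnooono
  rot[11] = mmm$nmnmnooonom
  rot[12] = mm$nmnmnooonomm
  rot[13] = m$nmnmnooonommm
  rot[14] = $nmnmnooonommmm
Sorted (with $ < everything):
  sorted[0] = $nmnmnooonommmm
  sorted[1] = m$nmnmnooonommm
  sorted[2] = mm$nmnmnooonomm
  sorted[3] = mmm$nmnmnooonom
  sorted[4] = mmmm$nmnmnooono
  sorted[5] = mnmnooonommmm$n
  sorted[6] = mnooonommmm$nmn
  sorted[7] = nmnmnooonommmm$
  sorted[8] = nmnooonommmm$nm
  sorted[9] = nommmm$nmnmnooo
  sorted[10] = nooonommmm$nmnm
  sorted[11] = ommmm$nmnmnooon
  sorted[12] = onommmm$nmnmnoo
  sorted[13] = oonommmm$nmnmno
  sorted[14] = ooonommmm$nmnmn
sorted[8] = nmnooonommmm$nm

Answer: nmnooonommmm$nm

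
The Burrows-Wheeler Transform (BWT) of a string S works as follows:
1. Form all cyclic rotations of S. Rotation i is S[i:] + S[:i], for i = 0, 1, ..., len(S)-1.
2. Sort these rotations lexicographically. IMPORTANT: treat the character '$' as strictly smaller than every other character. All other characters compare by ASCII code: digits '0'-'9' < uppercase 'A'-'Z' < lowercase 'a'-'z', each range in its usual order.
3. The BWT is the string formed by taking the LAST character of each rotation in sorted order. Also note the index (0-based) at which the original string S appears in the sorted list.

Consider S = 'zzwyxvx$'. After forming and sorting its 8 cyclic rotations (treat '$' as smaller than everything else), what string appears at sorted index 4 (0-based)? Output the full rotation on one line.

Answer: xvx$zzwy

Derivation:
All 8 rotations (rotation i = S[i:]+S[:i]):
  rot[0] = zzwyxvx$
  rot[1] = zwyxvx$z
  rot[2] = wyxvx$zz
  rot[3] = yxvx$zzw
  rot[4] = xvx$zzwy
  rot[5] = vx$zzwyx
  rot[6] = x$zzwyxv
  rot[7] = $zzwyxvx
Sorted (with $ < everything):
  sorted[0] = $zzwyxvx
  sorted[1] = vx$zzwyx
  sorted[2] = wyxvx$zz
  sorted[3] = x$zzwyxv
  sorted[4] = xvx$zzwy
  sorted[5] = yxvx$zzw
  sorted[6] = zwyxvx$z
  sorted[7] = zzwyxvx$
sorted[4] = xvx$zzwy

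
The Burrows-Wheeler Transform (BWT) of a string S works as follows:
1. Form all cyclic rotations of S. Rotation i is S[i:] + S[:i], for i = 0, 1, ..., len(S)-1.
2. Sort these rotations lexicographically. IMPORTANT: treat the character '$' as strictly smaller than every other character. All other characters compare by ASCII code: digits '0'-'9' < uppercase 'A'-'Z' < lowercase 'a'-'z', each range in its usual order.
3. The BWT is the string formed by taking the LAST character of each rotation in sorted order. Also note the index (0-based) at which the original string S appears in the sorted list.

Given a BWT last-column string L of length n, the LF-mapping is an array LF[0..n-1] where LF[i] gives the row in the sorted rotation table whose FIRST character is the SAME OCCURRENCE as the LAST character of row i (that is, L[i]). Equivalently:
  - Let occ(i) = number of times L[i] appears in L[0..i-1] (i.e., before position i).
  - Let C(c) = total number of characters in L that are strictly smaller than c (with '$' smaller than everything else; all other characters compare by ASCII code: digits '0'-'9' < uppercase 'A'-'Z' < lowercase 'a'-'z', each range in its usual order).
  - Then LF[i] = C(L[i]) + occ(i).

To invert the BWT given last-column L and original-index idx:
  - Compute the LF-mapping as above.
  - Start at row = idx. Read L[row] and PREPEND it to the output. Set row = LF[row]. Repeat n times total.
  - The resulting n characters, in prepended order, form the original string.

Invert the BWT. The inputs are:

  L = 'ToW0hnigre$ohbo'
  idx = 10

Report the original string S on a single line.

Answer: neighborhoo0WT$

Derivation:
LF mapping: 2 11 3 1 7 10 9 6 14 5 0 12 8 4 13
Walk LF starting at row 10, prepending L[row]:
  step 1: row=10, L[10]='$', prepend. Next row=LF[10]=0
  step 2: row=0, L[0]='T', prepend. Next row=LF[0]=2
  step 3: row=2, L[2]='W', prepend. Next row=LF[2]=3
  step 4: row=3, L[3]='0', prepend. Next row=LF[3]=1
  step 5: row=1, L[1]='o', prepend. Next row=LF[1]=11
  step 6: row=11, L[11]='o', prepend. Next row=LF[11]=12
  step 7: row=12, L[12]='h', prepend. Next row=LF[12]=8
  step 8: row=8, L[8]='r', prepend. Next row=LF[8]=14
  step 9: row=14, L[14]='o', prepend. Next row=LF[14]=13
  step 10: row=13, L[13]='b', prepend. Next row=LF[13]=4
  step 11: row=4, L[4]='h', prepend. Next row=LF[4]=7
  step 12: row=7, L[7]='g', prepend. Next row=LF[7]=6
  step 13: row=6, L[6]='i', prepend. Next row=LF[6]=9
  step 14: row=9, L[9]='e', prepend. Next row=LF[9]=5
  step 15: row=5, L[5]='n', prepend. Next row=LF[5]=10
Reversed output: neighborhoo0WT$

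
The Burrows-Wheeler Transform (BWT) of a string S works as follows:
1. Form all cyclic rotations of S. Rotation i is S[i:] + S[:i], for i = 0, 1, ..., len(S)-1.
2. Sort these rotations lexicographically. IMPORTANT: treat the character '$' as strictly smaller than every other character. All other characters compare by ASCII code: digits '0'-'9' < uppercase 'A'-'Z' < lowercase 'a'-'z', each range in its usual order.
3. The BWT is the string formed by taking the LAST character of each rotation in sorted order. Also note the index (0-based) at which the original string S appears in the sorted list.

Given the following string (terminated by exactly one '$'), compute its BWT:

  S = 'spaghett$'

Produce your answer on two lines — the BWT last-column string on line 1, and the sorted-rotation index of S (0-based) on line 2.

Answer: tphags$te
6

Derivation:
All 9 rotations (rotation i = S[i:]+S[:i]):
  rot[0] = spaghett$
  rot[1] = paghett$s
  rot[2] = aghett$sp
  rot[3] = ghett$spa
  rot[4] = hett$spag
  rot[5] = ett$spagh
  rot[6] = tt$spaghe
  rot[7] = t$spaghet
  rot[8] = $spaghett
Sorted (with $ < everything):
  sorted[0] = $spaghett  (last char: 't')
  sorted[1] = aghett$sp  (last char: 'p')
  sorted[2] = ett$spagh  (last char: 'h')
  sorted[3] = ghett$spa  (last char: 'a')
  sorted[4] = hett$spag  (last char: 'g')
  sorted[5] = paghett$s  (last char: 's')
  sorted[6] = spaghett$  (last char: '$')
  sorted[7] = t$spaghet  (last char: 't')
  sorted[8] = tt$spaghe  (last char: 'e')
Last column: tphags$te
Original string S is at sorted index 6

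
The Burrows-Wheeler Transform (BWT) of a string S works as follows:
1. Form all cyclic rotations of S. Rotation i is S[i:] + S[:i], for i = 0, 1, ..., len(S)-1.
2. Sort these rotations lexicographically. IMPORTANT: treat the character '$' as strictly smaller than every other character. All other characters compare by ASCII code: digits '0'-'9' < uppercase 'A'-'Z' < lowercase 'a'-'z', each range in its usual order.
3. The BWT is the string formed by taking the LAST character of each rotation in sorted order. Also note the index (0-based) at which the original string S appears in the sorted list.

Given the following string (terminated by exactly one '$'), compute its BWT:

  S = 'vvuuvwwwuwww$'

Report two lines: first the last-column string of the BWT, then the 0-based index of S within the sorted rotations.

Answer: wvuwv$uwwwwuv
5

Derivation:
All 13 rotations (rotation i = S[i:]+S[:i]):
  rot[0] = vvuuvwwwuwww$
  rot[1] = vuuvwwwuwww$v
  rot[2] = uuvwwwuwww$vv
  rot[3] = uvwwwuwww$vvu
  rot[4] = vwwwuwww$vvuu
  rot[5] = wwwuwww$vvuuv
  rot[6] = wwuwww$vvuuvw
  rot[7] = wuwww$vvuuvww
  rot[8] = uwww$vvuuvwww
  rot[9] = www$vvuuvwwwu
  rot[10] = ww$vvuuvwwwuw
  rot[11] = w$vvuuvwwwuww
  rot[12] = $vvuuvwwwuwww
Sorted (with $ < everything):
  sorted[0] = $vvuuvwwwuwww  (last char: 'w')
  sorted[1] = uuvwwwuwww$vv  (last char: 'v')
  sorted[2] = uvwwwuwww$vvu  (last char: 'u')
  sorted[3] = uwww$vvuuvwww  (last char: 'w')
  sorted[4] = vuuvwwwuwww$v  (last char: 'v')
  sorted[5] = vvuuvwwwuwww$  (last char: '$')
  sorted[6] = vwwwuwww$vvuu  (last char: 'u')
  sorted[7] = w$vvuuvwwwuww  (last char: 'w')
  sorted[8] = wuwww$vvuuvww  (last char: 'w')
  sorted[9] = ww$vvuuvwwwuw  (last char: 'w')
  sorted[10] = wwuwww$vvuuvw  (last char: 'w')
  sorted[11] = www$vvuuvwwwu  (last char: 'u')
  sorted[12] = wwwuwww$vvuuv  (last char: 'v')
Last column: wvuwv$uwwwwuv
Original string S is at sorted index 5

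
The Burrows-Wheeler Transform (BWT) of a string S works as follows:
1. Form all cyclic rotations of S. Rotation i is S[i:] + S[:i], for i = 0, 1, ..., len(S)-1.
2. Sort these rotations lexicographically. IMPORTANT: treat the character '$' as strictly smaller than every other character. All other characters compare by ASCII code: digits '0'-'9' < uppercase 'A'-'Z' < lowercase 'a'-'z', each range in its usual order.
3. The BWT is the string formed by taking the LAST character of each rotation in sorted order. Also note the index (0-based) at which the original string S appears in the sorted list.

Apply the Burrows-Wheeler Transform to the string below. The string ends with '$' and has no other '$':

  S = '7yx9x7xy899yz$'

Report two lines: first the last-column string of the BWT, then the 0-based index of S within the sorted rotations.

All 14 rotations (rotation i = S[i:]+S[:i]):
  rot[0] = 7yx9x7xy899yz$
  rot[1] = yx9x7xy899yz$7
  rot[2] = x9x7xy899yz$7y
  rot[3] = 9x7xy899yz$7yx
  rot[4] = x7xy899yz$7yx9
  rot[5] = 7xy899yz$7yx9x
  rot[6] = xy899yz$7yx9x7
  rot[7] = y899yz$7yx9x7x
  rot[8] = 899yz$7yx9x7xy
  rot[9] = 99yz$7yx9x7xy8
  rot[10] = 9yz$7yx9x7xy89
  rot[11] = yz$7yx9x7xy899
  rot[12] = z$7yx9x7xy899y
  rot[13] = $7yx9x7xy899yz
Sorted (with $ < everything):
  sorted[0] = $7yx9x7xy899yz  (last char: 'z')
  sorted[1] = 7xy899yz$7yx9x  (last char: 'x')
  sorted[2] = 7yx9x7xy899yz$  (last char: '$')
  sorted[3] = 899yz$7yx9x7xy  (last char: 'y')
  sorted[4] = 99yz$7yx9x7xy8  (last char: '8')
  sorted[5] = 9x7xy899yz$7yx  (last char: 'x')
  sorted[6] = 9yz$7yx9x7xy89  (last char: '9')
  sorted[7] = x7xy899yz$7yx9  (last char: '9')
  sorted[8] = x9x7xy899yz$7y  (last char: 'y')
  sorted[9] = xy899yz$7yx9x7  (last char: '7')
  sorted[10] = y899yz$7yx9x7x  (last char: 'x')
  sorted[11] = yx9x7xy899yz$7  (last char: '7')
  sorted[12] = yz$7yx9x7xy899  (last char: '9')
  sorted[13] = z$7yx9x7xy899y  (last char: 'y')
Last column: zx$y8x99y7x79y
Original string S is at sorted index 2

Answer: zx$y8x99y7x79y
2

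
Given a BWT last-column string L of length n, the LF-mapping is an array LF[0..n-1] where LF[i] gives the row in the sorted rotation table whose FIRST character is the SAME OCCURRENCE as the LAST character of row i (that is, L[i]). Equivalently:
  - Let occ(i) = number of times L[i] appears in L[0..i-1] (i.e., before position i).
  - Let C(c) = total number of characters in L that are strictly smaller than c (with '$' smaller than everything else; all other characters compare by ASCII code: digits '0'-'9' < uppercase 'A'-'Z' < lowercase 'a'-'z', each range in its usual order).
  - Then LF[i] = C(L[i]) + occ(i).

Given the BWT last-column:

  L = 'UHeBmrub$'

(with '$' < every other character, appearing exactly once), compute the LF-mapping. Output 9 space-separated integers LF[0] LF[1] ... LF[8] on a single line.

Answer: 3 2 5 1 6 7 8 4 0

Derivation:
Char counts: '$':1, 'B':1, 'H':1, 'U':1, 'b':1, 'e':1, 'm':1, 'r':1, 'u':1
C (first-col start): C('$')=0, C('B')=1, C('H')=2, C('U')=3, C('b')=4, C('e')=5, C('m')=6, C('r')=7, C('u')=8
L[0]='U': occ=0, LF[0]=C('U')+0=3+0=3
L[1]='H': occ=0, LF[1]=C('H')+0=2+0=2
L[2]='e': occ=0, LF[2]=C('e')+0=5+0=5
L[3]='B': occ=0, LF[3]=C('B')+0=1+0=1
L[4]='m': occ=0, LF[4]=C('m')+0=6+0=6
L[5]='r': occ=0, LF[5]=C('r')+0=7+0=7
L[6]='u': occ=0, LF[6]=C('u')+0=8+0=8
L[7]='b': occ=0, LF[7]=C('b')+0=4+0=4
L[8]='$': occ=0, LF[8]=C('$')+0=0+0=0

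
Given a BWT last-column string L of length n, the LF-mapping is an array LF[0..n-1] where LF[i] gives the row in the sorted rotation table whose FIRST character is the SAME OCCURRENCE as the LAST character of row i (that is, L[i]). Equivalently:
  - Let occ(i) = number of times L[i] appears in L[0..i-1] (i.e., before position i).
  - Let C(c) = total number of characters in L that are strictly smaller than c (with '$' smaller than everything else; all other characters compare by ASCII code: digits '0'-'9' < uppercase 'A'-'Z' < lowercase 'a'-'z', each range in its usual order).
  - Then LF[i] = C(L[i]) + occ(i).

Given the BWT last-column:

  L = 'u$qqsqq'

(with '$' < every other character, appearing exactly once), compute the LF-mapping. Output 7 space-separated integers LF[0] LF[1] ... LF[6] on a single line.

Answer: 6 0 1 2 5 3 4

Derivation:
Char counts: '$':1, 'q':4, 's':1, 'u':1
C (first-col start): C('$')=0, C('q')=1, C('s')=5, C('u')=6
L[0]='u': occ=0, LF[0]=C('u')+0=6+0=6
L[1]='$': occ=0, LF[1]=C('$')+0=0+0=0
L[2]='q': occ=0, LF[2]=C('q')+0=1+0=1
L[3]='q': occ=1, LF[3]=C('q')+1=1+1=2
L[4]='s': occ=0, LF[4]=C('s')+0=5+0=5
L[5]='q': occ=2, LF[5]=C('q')+2=1+2=3
L[6]='q': occ=3, LF[6]=C('q')+3=1+3=4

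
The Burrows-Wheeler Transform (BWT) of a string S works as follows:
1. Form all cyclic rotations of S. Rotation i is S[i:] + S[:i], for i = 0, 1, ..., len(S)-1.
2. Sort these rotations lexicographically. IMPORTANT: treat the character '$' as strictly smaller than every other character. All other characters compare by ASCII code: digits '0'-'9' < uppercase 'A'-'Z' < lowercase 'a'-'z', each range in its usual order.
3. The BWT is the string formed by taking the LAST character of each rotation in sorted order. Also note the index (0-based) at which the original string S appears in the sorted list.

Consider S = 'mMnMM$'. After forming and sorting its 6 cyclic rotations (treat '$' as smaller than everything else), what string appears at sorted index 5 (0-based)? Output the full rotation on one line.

Answer: nMM$mM

Derivation:
All 6 rotations (rotation i = S[i:]+S[:i]):
  rot[0] = mMnMM$
  rot[1] = MnMM$m
  rot[2] = nMM$mM
  rot[3] = MM$mMn
  rot[4] = M$mMnM
  rot[5] = $mMnMM
Sorted (with $ < everything):
  sorted[0] = $mMnMM
  sorted[1] = M$mMnM
  sorted[2] = MM$mMn
  sorted[3] = MnMM$m
  sorted[4] = mMnMM$
  sorted[5] = nMM$mM
sorted[5] = nMM$mM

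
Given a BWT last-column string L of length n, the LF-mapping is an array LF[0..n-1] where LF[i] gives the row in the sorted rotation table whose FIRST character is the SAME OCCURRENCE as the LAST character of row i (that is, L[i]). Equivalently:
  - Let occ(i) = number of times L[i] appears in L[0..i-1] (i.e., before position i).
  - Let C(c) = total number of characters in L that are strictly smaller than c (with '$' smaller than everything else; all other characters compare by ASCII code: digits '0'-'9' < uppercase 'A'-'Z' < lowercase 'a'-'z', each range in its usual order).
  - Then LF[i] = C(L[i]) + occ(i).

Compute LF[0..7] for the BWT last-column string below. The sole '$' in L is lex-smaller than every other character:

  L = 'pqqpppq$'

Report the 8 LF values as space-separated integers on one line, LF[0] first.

Answer: 1 5 6 2 3 4 7 0

Derivation:
Char counts: '$':1, 'p':4, 'q':3
C (first-col start): C('$')=0, C('p')=1, C('q')=5
L[0]='p': occ=0, LF[0]=C('p')+0=1+0=1
L[1]='q': occ=0, LF[1]=C('q')+0=5+0=5
L[2]='q': occ=1, LF[2]=C('q')+1=5+1=6
L[3]='p': occ=1, LF[3]=C('p')+1=1+1=2
L[4]='p': occ=2, LF[4]=C('p')+2=1+2=3
L[5]='p': occ=3, LF[5]=C('p')+3=1+3=4
L[6]='q': occ=2, LF[6]=C('q')+2=5+2=7
L[7]='$': occ=0, LF[7]=C('$')+0=0+0=0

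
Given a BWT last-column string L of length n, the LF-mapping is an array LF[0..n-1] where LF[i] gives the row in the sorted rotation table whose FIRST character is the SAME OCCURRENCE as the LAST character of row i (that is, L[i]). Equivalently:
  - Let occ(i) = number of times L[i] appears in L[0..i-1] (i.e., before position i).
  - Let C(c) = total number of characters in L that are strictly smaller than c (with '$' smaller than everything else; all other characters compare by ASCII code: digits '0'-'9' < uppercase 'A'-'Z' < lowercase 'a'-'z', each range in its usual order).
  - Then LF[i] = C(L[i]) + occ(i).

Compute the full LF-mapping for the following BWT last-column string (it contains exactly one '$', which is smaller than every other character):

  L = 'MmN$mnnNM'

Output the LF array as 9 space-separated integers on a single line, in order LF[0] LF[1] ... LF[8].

Char counts: '$':1, 'M':2, 'N':2, 'm':2, 'n':2
C (first-col start): C('$')=0, C('M')=1, C('N')=3, C('m')=5, C('n')=7
L[0]='M': occ=0, LF[0]=C('M')+0=1+0=1
L[1]='m': occ=0, LF[1]=C('m')+0=5+0=5
L[2]='N': occ=0, LF[2]=C('N')+0=3+0=3
L[3]='$': occ=0, LF[3]=C('$')+0=0+0=0
L[4]='m': occ=1, LF[4]=C('m')+1=5+1=6
L[5]='n': occ=0, LF[5]=C('n')+0=7+0=7
L[6]='n': occ=1, LF[6]=C('n')+1=7+1=8
L[7]='N': occ=1, LF[7]=C('N')+1=3+1=4
L[8]='M': occ=1, LF[8]=C('M')+1=1+1=2

Answer: 1 5 3 0 6 7 8 4 2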